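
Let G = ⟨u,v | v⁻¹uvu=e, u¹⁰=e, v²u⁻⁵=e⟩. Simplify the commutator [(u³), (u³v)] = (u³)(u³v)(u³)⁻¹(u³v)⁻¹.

[(u³), (u³v)] = (u³)·(u³v)·(u³)⁻¹·(u³v)⁻¹.
  (u³) · (u³v) = uv⁻¹
  (uv⁻¹) · (u⁷) = u⁴v⁻¹
  (u⁴v⁻¹) · (u³v⁻¹) = u⁶

Answer: u⁶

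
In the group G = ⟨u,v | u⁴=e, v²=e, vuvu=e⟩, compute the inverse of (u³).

The order of (u³) is 4 (smallest k with (u³)ᵏ = e), so (u³)⁻¹ = (u³)³ = u.
Check: (u³) · u → (u³) · u = e, giving e as required.

Answer: u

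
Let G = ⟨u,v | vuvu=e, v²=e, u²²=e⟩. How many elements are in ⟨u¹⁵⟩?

|⟨u¹⁵⟩| equals the order of u¹⁵. Compute successive powers until reaching e:
  (u¹⁵)¹ = u¹⁵, (u¹⁵)² = u⁸, (u¹⁵)³ = u, (u¹⁵)⁴ = u¹⁶, (u¹⁵)⁵ = u⁹, (u¹⁵)⁶ = u², (u¹⁵)⁷ = u¹⁷, (u¹⁵)⁸ = u¹⁰, (u¹⁵)⁹ = u³, (u¹⁵)¹⁰ = u¹⁸, (u¹⁵)¹¹ = u¹¹, (u¹⁵)¹² = u⁴, (u¹⁵)¹³ = u¹⁹, (u¹⁵)¹⁴ = u¹², (u¹⁵)¹⁵ = u⁵, (u¹⁵)¹⁶ = u²⁰, (u¹⁵)¹⁷ = u¹³, (u¹⁵)¹⁸ = u⁶, (u¹⁵)¹⁹ = u²¹, (u¹⁵)²⁰ = u¹⁴, (u¹⁵)²¹ = u⁷, (u¹⁵)²² = e.
The smallest positive k with (u¹⁵)ᵏ = e is 22, so |⟨u¹⁵⟩| = 22.

Answer: 22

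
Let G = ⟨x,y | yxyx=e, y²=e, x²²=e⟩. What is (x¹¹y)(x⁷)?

Compute (x¹¹y) · (x⁷) by multiplying left to right and reducing via the relations at each step:
  (x¹¹y) · x⁷ = x⁴y

Answer: x⁴y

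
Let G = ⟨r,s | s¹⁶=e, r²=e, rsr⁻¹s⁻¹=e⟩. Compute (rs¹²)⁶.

Compute successive powers of (rs¹²), reducing at each step:
  (rs¹²)²: (rs¹²) · r = s¹²;   (s¹²) · s¹² = s⁸
  (rs¹²)³: (s⁸) · r = rs⁸;   (rs⁸) · s¹² = rs⁴
  (rs¹²)⁴: (rs⁴) · r = s⁴;   (s⁴) · s¹² = e
  (rs¹²)⁵: e · r = r;   r · s¹² = rs¹²
  (rs¹²)⁶: (rs¹²) · r = s¹²;   (s¹²) · s¹² = s⁸

Answer: s⁸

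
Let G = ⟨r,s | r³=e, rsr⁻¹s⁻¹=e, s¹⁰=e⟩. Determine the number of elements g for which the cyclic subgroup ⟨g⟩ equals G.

G is cyclic of order 30. An element generates G iff its order is 30, and a cyclic group of order 30 has exactly φ(30) = 8 such elements.

Answer: 8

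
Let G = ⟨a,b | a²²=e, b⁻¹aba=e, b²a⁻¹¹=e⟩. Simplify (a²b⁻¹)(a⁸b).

Compute (a²b⁻¹) · (a⁸b) by multiplying left to right and reducing via the relations at each step:
  (a²b⁻¹) · a⁸ = a⁵b
  (a⁵b) · b = a¹⁶

Answer: a¹⁶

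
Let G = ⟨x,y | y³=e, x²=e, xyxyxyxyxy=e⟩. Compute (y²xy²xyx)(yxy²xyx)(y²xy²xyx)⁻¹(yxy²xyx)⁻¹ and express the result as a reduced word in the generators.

[(y²xy²xyx), (yxy²xyx)] = (y²xy²xyx)·(yxy²xyx)·(y²xy²xyx)⁻¹·(yxy²xyx)⁻¹.
  (y²xy²xyx) · (yxy²xyx) = yxy²xyxy²
  (yxy²xyxy²) · (xy²xyxy) = y²xy²xyxy²
  (y²xy²xyxy²) · (xy²xyxy²) = xy²xyx

Answer: xy²xyx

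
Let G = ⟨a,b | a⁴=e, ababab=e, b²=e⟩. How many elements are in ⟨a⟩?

|⟨a⟩| equals the order of a. Compute successive powers until reaching e:
  a¹ = a, a² = a², a³ = a³, a⁴ = e.
The smallest positive k with aᵏ = e is 4, so |⟨a⟩| = 4.

Answer: 4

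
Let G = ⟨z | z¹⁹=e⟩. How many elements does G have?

G is generated by a single element, so G is cyclic. The relator gives z¹⁹ = e and no smaller power is forced to be e, so the 19 powers {e, z, z², z³, z⁴, z⁵, z⁶, z⁷, z⁸, z⁹, z¹², z¹³, z¹¹, z¹⁰, z¹⁴, z¹⁵, z¹⁶, z¹⁷, z¹⁸} are distinct. Hence |G| = 19.

Answer: 19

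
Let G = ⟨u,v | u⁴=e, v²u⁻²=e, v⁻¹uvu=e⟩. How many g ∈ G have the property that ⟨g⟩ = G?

⟨g⟩ = G would require ord(g) = |G| = 8, but the maximum element order in G is 4 < 8. So G is not cyclic and no single element generates it: the count is 0.

Answer: 0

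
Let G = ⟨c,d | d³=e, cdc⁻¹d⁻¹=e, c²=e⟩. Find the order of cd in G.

Compute successive powers until reaching e:
  (cd)¹ = cd, (cd)² = d², (cd)³ = c, (cd)⁴ = d, (cd)⁵ = cd², (cd)⁶ = e.
The smallest positive k with (cd)ᵏ = e is 6.

Answer: 6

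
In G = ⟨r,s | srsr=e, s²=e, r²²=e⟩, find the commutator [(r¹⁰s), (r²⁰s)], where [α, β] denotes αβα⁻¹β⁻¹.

[(r¹⁰s), (r²⁰s)] = (r¹⁰s)·(r²⁰s)·(r¹⁰s)⁻¹·(r²⁰s)⁻¹.
  (r¹⁰s) · (r²⁰s) = r¹²
  (r¹²) · (r¹⁰s) = s
  s · (r²⁰s) = r²

Answer: r²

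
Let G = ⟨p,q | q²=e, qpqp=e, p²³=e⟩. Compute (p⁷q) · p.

Compute (p⁷q) · p by multiplying left to right and reducing via the relations at each step:
  (p⁷q) · p = p⁶q

Answer: p⁶q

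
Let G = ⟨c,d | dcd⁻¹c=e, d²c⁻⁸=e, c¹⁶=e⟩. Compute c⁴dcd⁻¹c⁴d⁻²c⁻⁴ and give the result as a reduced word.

Multiply left to right, reducing at each step:
  (c⁴) · d = c⁴d
  (c⁴d) · c = c³d
  (c³d) · d⁻¹ = c³
  (c³) · c⁴ = c⁷
  (c⁷) · d⁻² = c¹⁵
  (c¹⁵) · c⁻⁴ = c¹¹

Answer: c¹¹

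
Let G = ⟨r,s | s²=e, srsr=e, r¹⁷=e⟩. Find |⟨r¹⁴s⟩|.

|⟨r¹⁴s⟩| equals the order of r¹⁴s. Compute successive powers until reaching e:
  (r¹⁴s)¹ = r¹⁴s, (r¹⁴s)² = e.
The smallest positive k with (r¹⁴s)ᵏ = e is 2, so |⟨r¹⁴s⟩| = 2.

Answer: 2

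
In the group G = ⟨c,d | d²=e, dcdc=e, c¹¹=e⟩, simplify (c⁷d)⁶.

Compute successive powers of (c⁷d), reducing at each step:
  (c⁷d)²: (c⁷d) · c⁷ = d;   d · d = e
  (c⁷d)³: e · c⁷ = c⁷;   (c⁷) · d = c⁷d
  (c⁷d)⁴: (c⁷d) · c⁷ = d;   d · d = e
  (c⁷d)⁵: e · c⁷ = c⁷;   (c⁷) · d = c⁷d
  (c⁷d)⁶: (c⁷d) · c⁷ = d;   d · d = e

Answer: e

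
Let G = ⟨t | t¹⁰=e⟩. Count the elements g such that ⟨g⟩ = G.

G is cyclic of order 10. An element generates G iff its order is 10, and a cyclic group of order 10 has exactly φ(10) = 4 such elements.

Answer: 4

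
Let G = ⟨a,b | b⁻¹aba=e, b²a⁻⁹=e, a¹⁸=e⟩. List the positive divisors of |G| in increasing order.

|G| = 36 = 2² · 3². By Lagrange's theorem the order of any subgroup divides 36; the divisors of 36 are 1, 2, 3, 4, 6, 9, 12, 18, 36.

Answer: 1, 2, 3, 4, 6, 9, 12, 18, 36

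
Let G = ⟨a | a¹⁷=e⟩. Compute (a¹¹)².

Compute successive powers of (a¹¹), reducing at each step:
  (a¹¹)²: (a¹¹) · a¹¹ = a⁵

Answer: a⁵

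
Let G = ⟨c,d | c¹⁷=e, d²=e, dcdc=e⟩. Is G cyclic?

Every cyclic group is abelian. But c·d = cd while d·c = c¹⁶d, so c·d ≠ d·c and G is not abelian. Hence G is not cyclic.

Answer: No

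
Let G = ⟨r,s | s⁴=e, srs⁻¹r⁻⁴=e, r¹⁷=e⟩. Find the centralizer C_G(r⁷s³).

⟨r⁷s³⟩ ⊆ C_G(r⁷s³) since powers of r⁷s³ commute with r⁷s³; so |C_G(r⁷s³)| ≥ |⟨r⁷s³⟩| = 4.
By orbit–stabilizer, |C_G(r⁷s³)| = |G| / |conj. class of r⁷s³| = 68 / 17 = 4.
The 4 elements commuting with r⁷s³ are {e, r⁶s, r⁷s³, r¹³s²}.

Answer: {e, r⁶s, r⁷s³, r¹³s²}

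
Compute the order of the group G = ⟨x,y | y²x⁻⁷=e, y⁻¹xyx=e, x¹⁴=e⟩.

Enumerate words in the generators, reducing via the relations: the distinct elements are
  {e, x, y, xy, x², x³, x⁴, x⁵, x⁶, x⁷, x⁸, x⁹, x²y, x³y, x¹², x¹³, x¹¹, x¹⁰, x⁴y, x⁵y, x⁶y, y⁻¹, xy⁻¹, x²y⁻¹, x³y⁻¹, x⁴y⁻¹, x⁵y⁻¹, x⁶y⁻¹}.
No further products give new elements, so |G| = 28.

Answer: 28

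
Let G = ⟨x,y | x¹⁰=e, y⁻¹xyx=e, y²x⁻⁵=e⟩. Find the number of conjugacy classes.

The conjugacy classes (representative and size) are:
  [e] (size 1), [x] (size 2), [x⁸] (size 2), [x⁷] (size 2), [x⁴] (size 2), [x⁵] (size 1), [x⁴y] (size 5), [x²y⁻¹] (size 5).
Class equation: 1 + 2 + 2 + 2 + 2 + 1 + 5 + 5 = 20 = |G|. So G has 8 conjugacy classes.

Answer: 8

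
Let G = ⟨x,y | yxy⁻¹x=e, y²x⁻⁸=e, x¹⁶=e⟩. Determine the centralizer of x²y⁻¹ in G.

⟨x²y⁻¹⟩ ⊆ C_G(x²y⁻¹) since powers of x²y⁻¹ commute with x²y⁻¹; so |C_G(x²y⁻¹)| ≥ |⟨x²y⁻¹⟩| = 4.
By orbit–stabilizer, |C_G(x²y⁻¹)| = |G| / |conj. class of x²y⁻¹| = 32 / 8 = 4.
The 4 elements commuting with x²y⁻¹ are {e, x⁸, x²y, x²y⁻¹}.

Answer: {e, x⁸, x²y, x²y⁻¹}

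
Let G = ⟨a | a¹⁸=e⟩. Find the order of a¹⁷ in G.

Compute successive powers until reaching e:
  (a¹⁷)¹ = a¹⁷, (a¹⁷)² = a¹⁶, (a¹⁷)³ = a¹⁵, (a¹⁷)⁴ = a¹⁴, (a¹⁷)⁵ = a¹³, (a¹⁷)⁶ = a¹², (a¹⁷)⁷ = a¹¹, (a¹⁷)⁸ = a¹⁰, (a¹⁷)⁹ = a⁹, (a¹⁷)¹⁰ = a⁸, (a¹⁷)¹¹ = a⁷, (a¹⁷)¹² = a⁶, (a¹⁷)¹³ = a⁵, (a¹⁷)¹⁴ = a⁴, (a¹⁷)¹⁵ = a³, (a¹⁷)¹⁶ = a², (a¹⁷)¹⁷ = a, (a¹⁷)¹⁸ = e.
The smallest positive k with (a¹⁷)ᵏ = e is 18.

Answer: 18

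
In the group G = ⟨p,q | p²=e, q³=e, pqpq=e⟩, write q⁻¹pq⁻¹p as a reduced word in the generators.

Multiply left to right, reducing at each step:
  (q²) · p = pq
  (pq) · q⁻¹ = p
  p · p = e

Answer: e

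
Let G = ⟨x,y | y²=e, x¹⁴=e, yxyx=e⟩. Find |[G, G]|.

G' = [G, G] is generated by all commutators. The generator-pair commutators are: [x, y] = x².
The subgroup they normally generate is {e, x², x⁴, x⁶, x⁸, x¹⁰, x¹²}, of order 7.
Check: |G/G'| = 28/7 = 4 is the order of the abelianisation.

Answer: 7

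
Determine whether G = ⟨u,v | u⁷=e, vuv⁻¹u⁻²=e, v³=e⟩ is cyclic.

Every cyclic group is abelian. But u·v = uv while v·u = u²v, so u·v ≠ v·u and G is not abelian. Hence G is not cyclic.

Answer: No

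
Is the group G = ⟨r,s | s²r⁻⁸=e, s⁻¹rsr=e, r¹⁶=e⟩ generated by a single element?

Every cyclic group is abelian. But r·s = rs while s·r = r⁷s⁻¹, so r·s ≠ s·r and G is not abelian. Hence G is not cyclic.

Answer: No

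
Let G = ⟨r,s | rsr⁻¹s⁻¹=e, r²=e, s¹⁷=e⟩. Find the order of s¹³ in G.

Compute successive powers until reaching e:
  (s¹³)¹ = s¹³, (s¹³)² = s⁹, (s¹³)³ = s⁵, (s¹³)⁴ = s, (s¹³)⁵ = s¹⁴, (s¹³)⁶ = s¹⁰, (s¹³)⁷ = s⁶, (s¹³)⁸ = s², (s¹³)⁹ = s¹⁵, (s¹³)¹⁰ = s¹¹, (s¹³)¹¹ = s⁷, (s¹³)¹² = s³, (s¹³)¹³ = s¹⁶, (s¹³)¹⁴ = s¹², (s¹³)¹⁵ = s⁸, (s¹³)¹⁶ = s⁴, (s¹³)¹⁷ = e.
The smallest positive k with (s¹³)ᵏ = e is 17.

Answer: 17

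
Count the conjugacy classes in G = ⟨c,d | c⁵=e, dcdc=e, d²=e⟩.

The conjugacy classes (representative and size) are:
  [e] (size 1), [c] (size 2), [c²] (size 2), [d] (size 5).
Class equation: 1 + 2 + 2 + 5 = 10 = |G|. So G has 4 conjugacy classes.

Answer: 4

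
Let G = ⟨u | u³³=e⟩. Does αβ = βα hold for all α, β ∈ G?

G has a single generator, so G is cyclic and hence abelian.

Answer: Yes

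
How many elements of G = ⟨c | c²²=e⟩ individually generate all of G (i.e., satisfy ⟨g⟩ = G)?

G is cyclic of order 22. An element generates G iff its order is 22, and a cyclic group of order 22 has exactly φ(22) = 10 such elements.

Answer: 10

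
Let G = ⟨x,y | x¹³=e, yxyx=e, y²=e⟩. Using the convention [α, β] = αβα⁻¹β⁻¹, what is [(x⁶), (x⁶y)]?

[(x⁶), (x⁶y)] = (x⁶)·(x⁶y)·(x⁶)⁻¹·(x⁶y)⁻¹.
  (x⁶) · (x⁶y) = x¹²y
  (x¹²y) · (x⁷) = x⁵y
  (x⁵y) · (x⁶y) = x¹²

Answer: x¹²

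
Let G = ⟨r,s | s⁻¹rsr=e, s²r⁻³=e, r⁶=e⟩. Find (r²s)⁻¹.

The order of (r²s) is 4 (smallest k with (r²s)ᵏ = e), so (r²s)⁻¹ = (r²s)³ = r²s⁻¹.
Check: (r²s) · (r²s⁻¹) → (r²s) · r² = s;   s · s⁻¹ = e, giving e as required.

Answer: r²s⁻¹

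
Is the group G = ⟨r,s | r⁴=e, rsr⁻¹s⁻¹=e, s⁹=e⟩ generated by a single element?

|G| = 36. The element rs has order 36 (its powers give 36 distinct elements), so ⟨rs⟩ = G and G is cyclic.

Answer: Yes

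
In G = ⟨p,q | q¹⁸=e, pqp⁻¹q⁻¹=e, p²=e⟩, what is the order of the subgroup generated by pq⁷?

|⟨pq⁷⟩| equals the order of pq⁷. Compute successive powers until reaching e:
  (pq⁷)¹ = pq⁷, (pq⁷)² = q¹⁴, (pq⁷)³ = pq³, (pq⁷)⁴ = q¹⁰, (pq⁷)⁵ = pq¹⁷, (pq⁷)⁶ = q⁶, (pq⁷)⁷ = pq¹³, (pq⁷)⁸ = q², (pq⁷)⁹ = pq⁹, (pq⁷)¹⁰ = q¹⁶, (pq⁷)¹¹ = pq⁵, (pq⁷)¹² = q¹², (pq⁷)¹³ = pq, (pq⁷)¹⁴ = q⁸, (pq⁷)¹⁵ = pq¹⁵, (pq⁷)¹⁶ = q⁴, (pq⁷)¹⁷ = pq¹¹, (pq⁷)¹⁸ = e.
The smallest positive k with (pq⁷)ᵏ = e is 18, so |⟨pq⁷⟩| = 18.

Answer: 18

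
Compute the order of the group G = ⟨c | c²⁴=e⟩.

G is generated by a single element, so G is cyclic. The relator gives c²⁴ = e and no smaller power is forced to be e, so the 24 powers {c, e, c², c³, c⁴, c⁵, c⁶, c⁷, c⁸, c⁹, c²², c²³, c²¹, c²⁰, c¹², c¹³, c¹¹, c¹⁰, c¹⁴, c¹⁵, c¹⁶, c¹⁷, c¹⁸, c¹⁹} are distinct. Hence |G| = 24.

Answer: 24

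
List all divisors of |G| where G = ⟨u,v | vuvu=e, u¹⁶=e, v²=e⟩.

|G| = 32 = 2⁵. By Lagrange's theorem the order of any subgroup divides 32; the divisors of 32 are 1, 2, 4, 8, 16, 32.

Answer: 1, 2, 4, 8, 16, 32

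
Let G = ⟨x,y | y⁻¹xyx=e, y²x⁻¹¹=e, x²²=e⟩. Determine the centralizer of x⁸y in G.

⟨x⁸y⟩ ⊆ C_G(x⁸y) since powers of x⁸y commute with x⁸y; so |C_G(x⁸y)| ≥ |⟨x⁸y⟩| = 4.
By orbit–stabilizer, |C_G(x⁸y)| = |G| / |conj. class of x⁸y| = 44 / 11 = 4.
The 4 elements commuting with x⁸y are {e, x¹¹, x⁸y, x⁸y⁻¹}.

Answer: {e, x¹¹, x⁸y, x⁸y⁻¹}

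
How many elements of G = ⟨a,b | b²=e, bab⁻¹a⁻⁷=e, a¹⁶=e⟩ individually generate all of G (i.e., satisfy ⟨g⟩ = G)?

⟨g⟩ = G would require ord(g) = |G| = 32, but the maximum element order in G is 16 < 32. So G is not cyclic and no single element generates it: the count is 0.

Answer: 0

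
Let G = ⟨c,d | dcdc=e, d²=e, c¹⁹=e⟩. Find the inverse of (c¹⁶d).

The order of (c¹⁶d) is 2 (smallest k with (c¹⁶d)ᵏ = e), so (c¹⁶d)⁻¹ = (c¹⁶d)¹ = c¹⁶d.
Check: (c¹⁶d) · (c¹⁶d) → (c¹⁶d) · c¹⁶ = d;   d · d = e, giving e as required.

Answer: c¹⁶d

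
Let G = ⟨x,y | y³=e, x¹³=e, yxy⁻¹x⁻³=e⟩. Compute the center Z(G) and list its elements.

An element z ∈ Z(G) iff z commutes with every generator.
For example e is central: e·x = x = x·e; e·y = y = y·e.
Whereas x ∉ Z(G) since x·y = xy ≠ x³y = y·x.
Checking each of the 39 elements this way gives Z(G) = {e}, of order 1.

Answer: {e}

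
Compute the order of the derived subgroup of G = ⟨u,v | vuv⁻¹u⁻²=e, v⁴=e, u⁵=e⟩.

G' = [G, G] is generated by all commutators. The generator-pair commutators are: [u, v] = u⁴.
The subgroup they normally generate is {e, u, u², u³, u⁴}, of order 5.
Check: |G/G'| = 20/5 = 4 is the order of the abelianisation.

Answer: 5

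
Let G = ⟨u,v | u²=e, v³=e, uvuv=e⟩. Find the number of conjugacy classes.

The conjugacy classes (representative and size) are:
  [e] (size 1), [uv²] (size 3), [v²] (size 2).
Class equation: 1 + 3 + 2 = 6 = |G|. So G has 3 conjugacy classes.

Answer: 3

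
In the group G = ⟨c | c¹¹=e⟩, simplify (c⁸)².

Compute successive powers of (c⁸), reducing at each step:
  (c⁸)²: (c⁸) · c⁸ = c⁵

Answer: c⁵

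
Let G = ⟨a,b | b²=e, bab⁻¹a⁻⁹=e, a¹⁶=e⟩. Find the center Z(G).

An element z ∈ Z(G) iff z commutes with every generator.
For example a² is central: (a²)·a = a³ = a·(a²); (a²)·b = a²b = b·(a²).
Whereas a ∉ Z(G) since a·b = ab ≠ a⁹b = b·a.
Checking each of the 32 elements this way gives Z(G) = {e, a², a⁴, a⁶, a⁸, a¹⁰, a¹², a¹⁴}, of order 8.

Answer: {e, a², a⁴, a⁶, a⁸, a¹⁰, a¹², a¹⁴}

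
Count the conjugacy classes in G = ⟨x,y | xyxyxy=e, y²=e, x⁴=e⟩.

The conjugacy classes (representative and size) are:
  [e] (size 1), [x³] (size 6), [x²yx²y] (size 3), [xyx³] (size 6), [yx³] (size 8).
Class equation: 1 + 6 + 3 + 6 + 8 = 24 = |G|. So G has 5 conjugacy classes.

Answer: 5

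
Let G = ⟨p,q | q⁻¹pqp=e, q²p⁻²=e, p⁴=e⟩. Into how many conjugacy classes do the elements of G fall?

The conjugacy classes (representative and size) are:
  [e] (size 1), [p³] (size 2), [p²] (size 1), [q⁻¹] (size 2), [pq⁻¹] (size 2).
Class equation: 1 + 2 + 1 + 2 + 2 = 8 = |G|. So G has 5 conjugacy classes.

Answer: 5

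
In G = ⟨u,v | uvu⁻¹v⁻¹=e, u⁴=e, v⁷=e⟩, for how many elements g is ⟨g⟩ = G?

G is cyclic of order 28. An element generates G iff its order is 28, and a cyclic group of order 28 has exactly φ(28) = 12 such elements.

Answer: 12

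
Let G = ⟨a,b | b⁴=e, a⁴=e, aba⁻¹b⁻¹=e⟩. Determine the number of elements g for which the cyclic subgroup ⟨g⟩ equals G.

⟨g⟩ = G would require ord(g) = |G| = 16, but the maximum element order in G is 4 < 16. So G is not cyclic and no single element generates it: the count is 0.

Answer: 0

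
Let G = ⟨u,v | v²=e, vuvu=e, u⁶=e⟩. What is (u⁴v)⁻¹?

The order of (u⁴v) is 2 (smallest k with (u⁴v)ᵏ = e), so (u⁴v)⁻¹ = (u⁴v)¹ = u⁴v.
Check: (u⁴v) · (u⁴v) → (u⁴v) · u⁴ = v;   v · v = e, giving e as required.

Answer: u⁴v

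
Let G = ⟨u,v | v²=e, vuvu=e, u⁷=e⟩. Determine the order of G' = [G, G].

G' = [G, G] is generated by all commutators. The generator-pair commutators are: [u, v] = u².
The subgroup they normally generate is {e, u, u², u³, u⁴, u⁵, u⁶}, of order 7.
Check: |G/G'| = 14/7 = 2 is the order of the abelianisation.

Answer: 7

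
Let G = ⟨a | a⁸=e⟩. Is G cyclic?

|G| = 8. The element a has order 8 (its powers give 8 distinct elements), so ⟨a⟩ = G and G is cyclic.

Answer: Yes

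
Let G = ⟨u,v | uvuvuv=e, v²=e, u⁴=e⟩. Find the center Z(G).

An element z ∈ Z(G) iff z commutes with every generator.
For example e is central: e·u = u = u·e; e·v = v = v·e.
Whereas u ∉ Z(G) since u·v = uv ≠ vu = v·u.
Checking each of the 24 elements this way gives Z(G) = {e}, of order 1.

Answer: {e}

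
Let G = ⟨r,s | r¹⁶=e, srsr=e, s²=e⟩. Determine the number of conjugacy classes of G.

The conjugacy classes (representative and size) are:
  [e] (size 1), [r¹⁵] (size 2), [r²] (size 2), [r³] (size 2), [r¹²] (size 2), [r⁵] (size 2), [r⁶] (size 2), [r⁷] (size 2), [r⁸] (size 1), [r²s] (size 8), [r¹⁵s] (size 8).
Class equation: 1 + 2 + 2 + 2 + 2 + 2 + 2 + 2 + 1 + 8 + 8 = 32 = |G|. So G has 11 conjugacy classes.

Answer: 11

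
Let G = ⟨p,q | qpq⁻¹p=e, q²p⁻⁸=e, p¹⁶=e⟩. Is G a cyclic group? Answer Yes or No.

Every cyclic group is abelian. But p·q = pq while q·p = p⁷q⁻¹, so p·q ≠ q·p and G is not abelian. Hence G is not cyclic.

Answer: No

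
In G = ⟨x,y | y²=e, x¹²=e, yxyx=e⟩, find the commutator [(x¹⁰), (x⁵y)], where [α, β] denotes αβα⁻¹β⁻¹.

[(x¹⁰), (x⁵y)] = (x¹⁰)·(x⁵y)·(x¹⁰)⁻¹·(x⁵y)⁻¹.
  (x¹⁰) · (x⁵y) = x³y
  (x³y) · (x²) = xy
  (xy) · (x⁵y) = x⁸

Answer: x⁸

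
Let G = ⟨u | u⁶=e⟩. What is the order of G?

G is generated by a single element, so G is cyclic. The relator gives u⁶ = e and no smaller power is forced to be e, so the 6 powers {e, u, u², u³, u⁴, u⁵} are distinct. Hence |G| = 6.

Answer: 6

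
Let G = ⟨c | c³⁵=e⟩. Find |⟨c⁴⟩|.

|⟨c⁴⟩| equals the order of c⁴. Compute successive powers until reaching e:
  (c⁴)¹ = c⁴, (c⁴)² = c⁸, (c⁴)³ = c¹², (c⁴)⁴ = c¹⁶, (c⁴)⁵ = c²⁰, (c⁴)⁶ = c²⁴, (c⁴)⁷ = c²⁸, (c⁴)⁸ = c³², (c⁴)⁹ = c, (c⁴)¹⁰ = c⁵, (c⁴)¹¹ = c⁹, (c⁴)¹² = c¹³, (c⁴)¹³ = c¹⁷, (c⁴)¹⁴ = c²¹, (c⁴)¹⁵ = c²⁵, (c⁴)¹⁶ = c²⁹, (c⁴)¹⁷ = c³³, (c⁴)¹⁸ = c², (c⁴)¹⁹ = c⁶, (c⁴)²⁰ = c¹⁰, (c⁴)²¹ = c¹⁴, (c⁴)²² = c¹⁸, (c⁴)²³ = c²², (c⁴)²⁴ = c²⁶, (c⁴)²⁵ = c³⁰, (c⁴)²⁶ = c³⁴, (c⁴)²⁷ = c³, (c⁴)²⁸ = c⁷, (c⁴)²⁹ = c¹¹, (c⁴)³⁰ = c¹⁵, (c⁴)³¹ = c¹⁹, (c⁴)³² = c²³, (c⁴)³³ = c²⁷, (c⁴)³⁴ = c³¹, (c⁴)³⁵ = e.
The smallest positive k with (c⁴)ᵏ = e is 35, so |⟨c⁴⟩| = 35.

Answer: 35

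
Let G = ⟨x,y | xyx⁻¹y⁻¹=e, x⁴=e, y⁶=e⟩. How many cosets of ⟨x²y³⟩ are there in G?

First find ord(x²y³) by computing successive powers:
  (x²y³)¹ = x²y³, (x²y³)² = e.
So |⟨x²y³⟩| = ord(x²y³) = 2. With |G| = 24, by Lagrange [G : ⟨x²y³⟩] = 24/2 = 12.

Answer: 12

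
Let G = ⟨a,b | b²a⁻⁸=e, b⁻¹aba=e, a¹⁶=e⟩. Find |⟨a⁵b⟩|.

|⟨a⁵b⟩| equals the order of a⁵b. Compute successive powers until reaching e:
  (a⁵b)¹ = a⁵b, (a⁵b)² = a⁸, (a⁵b)³ = a⁵b⁻¹, (a⁵b)⁴ = e.
The smallest positive k with (a⁵b)ᵏ = e is 4, so |⟨a⁵b⟩| = 4.

Answer: 4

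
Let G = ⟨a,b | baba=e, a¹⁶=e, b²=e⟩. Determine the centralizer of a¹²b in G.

⟨a¹²b⟩ ⊆ C_G(a¹²b) since powers of a¹²b commute with a¹²b; so |C_G(a¹²b)| ≥ |⟨a¹²b⟩| = 2.
By orbit–stabilizer, |C_G(a¹²b)| = |G| / |conj. class of a¹²b| = 32 / 8 = 4.
The 4 elements commuting with a¹²b are {e, a⁸, a⁴b, a¹²b}.

Answer: {e, a⁸, a⁴b, a¹²b}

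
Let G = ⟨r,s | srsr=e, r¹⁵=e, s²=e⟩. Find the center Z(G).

An element z ∈ Z(G) iff z commutes with every generator.
For example e is central: e·r = r = r·e; e·s = s = s·e.
Whereas r ∉ Z(G) since r·s = rs ≠ r¹⁴s = s·r.
Checking each of the 30 elements this way gives Z(G) = {e}, of order 1.

Answer: {e}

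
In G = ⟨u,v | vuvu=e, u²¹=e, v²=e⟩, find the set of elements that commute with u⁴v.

⟨u⁴v⟩ ⊆ C_G(u⁴v) since powers of u⁴v commute with u⁴v; so |C_G(u⁴v)| ≥ |⟨u⁴v⟩| = 2.
By orbit–stabilizer, |C_G(u⁴v)| = |G| / |conj. class of u⁴v| = 42 / 21 = 2.
The 2 elements commuting with u⁴v are {e, u⁴v}.

Answer: {e, u⁴v}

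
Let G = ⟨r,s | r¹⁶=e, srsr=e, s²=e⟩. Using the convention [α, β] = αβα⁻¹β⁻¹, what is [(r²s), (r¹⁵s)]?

[(r²s), (r¹⁵s)] = (r²s)·(r¹⁵s)·(r²s)⁻¹·(r¹⁵s)⁻¹.
  (r²s) · (r¹⁵s) = r³
  (r³) · (r²s) = r⁵s
  (r⁵s) · (r¹⁵s) = r⁶

Answer: r⁶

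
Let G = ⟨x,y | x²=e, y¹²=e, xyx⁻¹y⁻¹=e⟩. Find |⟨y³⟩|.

|⟨y³⟩| equals the order of y³. Compute successive powers until reaching e:
  (y³)¹ = y³, (y³)² = y⁶, (y³)³ = y⁹, (y³)⁴ = e.
The smallest positive k with (y³)ᵏ = e is 4, so |⟨y³⟩| = 4.

Answer: 4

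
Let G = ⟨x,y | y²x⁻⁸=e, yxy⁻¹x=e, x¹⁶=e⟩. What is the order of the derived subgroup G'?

G' = [G, G] is generated by all commutators. The generator-pair commutators are: [x, y] = x².
The subgroup they normally generate is {e, x², x⁴, x⁶, x⁸, x¹⁰, x¹², x¹⁴}, of order 8.
Check: |G/G'| = 32/8 = 4 is the order of the abelianisation.

Answer: 8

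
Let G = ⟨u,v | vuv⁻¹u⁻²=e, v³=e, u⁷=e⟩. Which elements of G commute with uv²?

⟨uv²⟩ ⊆ C_G(uv²) since powers of uv² commute with uv²; so |C_G(uv²)| ≥ |⟨uv²⟩| = 3.
By orbit–stabilizer, |C_G(uv²)| = |G| / |conj. class of uv²| = 21 / 7 = 3.
The 3 elements commuting with uv² are {e, uv², u⁵v}.

Answer: {e, uv², u⁵v}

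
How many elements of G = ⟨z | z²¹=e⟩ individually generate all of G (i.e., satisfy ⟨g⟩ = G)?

G is cyclic of order 21. An element generates G iff its order is 21, and a cyclic group of order 21 has exactly φ(21) = 12 such elements.

Answer: 12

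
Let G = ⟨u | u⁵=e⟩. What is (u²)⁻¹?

The order of (u²) is 5 (smallest k with (u²)ᵏ = e), so (u²)⁻¹ = (u²)⁴ = u³.
Check: (u²) · (u³) → (u²) · u³ = e, giving e as required.

Answer: u³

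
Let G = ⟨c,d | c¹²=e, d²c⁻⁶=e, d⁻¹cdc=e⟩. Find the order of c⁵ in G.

Compute successive powers until reaching e:
  (c⁵)¹ = c⁵, (c⁵)² = c¹⁰, (c⁵)³ = c³, (c⁵)⁴ = c⁸, (c⁵)⁵ = c, (c⁵)⁶ = c⁶, (c⁵)⁷ = c¹¹, (c⁵)⁸ = c⁴, (c⁵)⁹ = c⁹, (c⁵)¹⁰ = c², (c⁵)¹¹ = c⁷, (c⁵)¹² = e.
The smallest positive k with (c⁵)ᵏ = e is 12.

Answer: 12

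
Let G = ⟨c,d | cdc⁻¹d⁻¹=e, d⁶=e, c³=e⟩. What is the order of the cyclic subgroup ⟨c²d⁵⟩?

|⟨c²d⁵⟩| equals the order of c²d⁵. Compute successive powers until reaching e:
  (c²d⁵)¹ = c²d⁵, (c²d⁵)² = cd⁴, (c²d⁵)³ = d³, (c²d⁵)⁴ = c²d², (c²d⁵)⁵ = cd, (c²d⁵)⁶ = e.
The smallest positive k with (c²d⁵)ᵏ = e is 6, so |⟨c²d⁵⟩| = 6.

Answer: 6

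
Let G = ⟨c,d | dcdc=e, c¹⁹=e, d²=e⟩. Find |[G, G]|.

G' = [G, G] is generated by all commutators. The generator-pair commutators are: [c, d] = c².
The subgroup they normally generate is {e, c, c², c³, c⁴, c⁵, c⁶, c⁷, c⁸, c⁹, c¹⁰, c¹¹, c¹², c¹³, c¹⁴, c¹⁵, c¹⁶, c¹⁷, c¹⁸}, of order 19.
Check: |G/G'| = 38/19 = 2 is the order of the abelianisation.

Answer: 19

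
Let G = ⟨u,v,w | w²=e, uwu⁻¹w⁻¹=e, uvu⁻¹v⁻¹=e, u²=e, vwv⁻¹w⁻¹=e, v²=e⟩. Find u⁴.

Compute successive powers of u, reducing at each step:
  u²: u · u = e
  u³: e · u = u
  u⁴: u · u = e

Answer: e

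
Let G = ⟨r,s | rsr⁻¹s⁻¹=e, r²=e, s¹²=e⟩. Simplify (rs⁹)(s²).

Compute (rs⁹) · (s²) by multiplying left to right and reducing via the relations at each step:
  (rs⁹) · s² = rs¹¹

Answer: rs¹¹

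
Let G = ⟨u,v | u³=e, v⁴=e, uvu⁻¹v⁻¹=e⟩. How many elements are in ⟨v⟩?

|⟨v⟩| equals the order of v. Compute successive powers until reaching e:
  v¹ = v, v² = v², v³ = v³, v⁴ = e.
The smallest positive k with vᵏ = e is 4, so |⟨v⟩| = 4.

Answer: 4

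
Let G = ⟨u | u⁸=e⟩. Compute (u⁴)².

Compute successive powers of (u⁴), reducing at each step:
  (u⁴)²: (u⁴) · u⁴ = e

Answer: e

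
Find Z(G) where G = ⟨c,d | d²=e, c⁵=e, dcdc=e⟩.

An element z ∈ Z(G) iff z commutes with every generator.
For example e is central: e·c = c = c·e; e·d = d = d·e.
Whereas c ∉ Z(G) since c·d = cd ≠ c⁴d = d·c.
Checking each of the 10 elements this way gives Z(G) = {e}, of order 1.

Answer: {e}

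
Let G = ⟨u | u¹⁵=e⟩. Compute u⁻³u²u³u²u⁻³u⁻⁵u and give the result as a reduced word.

Multiply left to right, reducing at each step:
  (u¹²) · u² = u¹⁴
  (u¹⁴) · u³ = u²
  (u²) · u² = u⁴
  (u⁴) · u⁻³ = u
  u · u⁻⁵ = u¹¹
  (u¹¹) · u = u¹²

Answer: u¹²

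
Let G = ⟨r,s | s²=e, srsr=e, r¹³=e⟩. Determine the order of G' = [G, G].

G' = [G, G] is generated by all commutators. The generator-pair commutators are: [r, s] = r².
The subgroup they normally generate is {e, r, r², r³, r⁴, r⁵, r⁶, r⁷, r⁸, r⁹, r¹⁰, r¹¹, r¹²}, of order 13.
Check: |G/G'| = 26/13 = 2 is the order of the abelianisation.

Answer: 13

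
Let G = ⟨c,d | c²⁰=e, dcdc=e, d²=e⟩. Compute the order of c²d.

Compute successive powers until reaching e:
  (c²d)¹ = c²d, (c²d)² = e.
The smallest positive k with (c²d)ᵏ = e is 2.

Answer: 2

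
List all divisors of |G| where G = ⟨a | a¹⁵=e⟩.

|G| = 15 = 3 · 5. By Lagrange's theorem the order of any subgroup divides 15; the divisors of 15 are 1, 3, 5, 15.

Answer: 1, 3, 5, 15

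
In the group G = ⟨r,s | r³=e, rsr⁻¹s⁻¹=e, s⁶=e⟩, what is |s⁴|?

Compute successive powers until reaching e:
  (s⁴)¹ = s⁴, (s⁴)² = s², (s⁴)³ = e.
The smallest positive k with (s⁴)ᵏ = e is 3.

Answer: 3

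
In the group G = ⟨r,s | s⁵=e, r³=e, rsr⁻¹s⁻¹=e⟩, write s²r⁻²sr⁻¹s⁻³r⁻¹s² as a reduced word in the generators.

Multiply left to right, reducing at each step:
  (s²) · r⁻² = rs²
  (rs²) · s = rs³
  (rs³) · r⁻¹ = s³
  (s³) · s⁻³ = e
  e · r⁻¹ = r²
  (r²) · s² = r²s²

Answer: r²s²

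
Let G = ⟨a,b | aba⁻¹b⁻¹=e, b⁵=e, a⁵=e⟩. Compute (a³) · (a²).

Compute (a³) · (a²) by multiplying left to right and reducing via the relations at each step:
  (a³) · a² = e

Answer: e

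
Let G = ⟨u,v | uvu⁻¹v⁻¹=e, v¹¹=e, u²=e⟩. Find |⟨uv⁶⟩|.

|⟨uv⁶⟩| equals the order of uv⁶. Compute successive powers until reaching e:
  (uv⁶)¹ = uv⁶, (uv⁶)² = v, (uv⁶)³ = uv⁷, (uv⁶)⁴ = v², (uv⁶)⁵ = uv⁸, (uv⁶)⁶ = v³, (uv⁶)⁷ = uv⁹, (uv⁶)⁸ = v⁴, (uv⁶)⁹ = uv¹⁰, (uv⁶)¹⁰ = v⁵, (uv⁶)¹¹ = u, (uv⁶)¹² = v⁶, (uv⁶)¹³ = uv, (uv⁶)¹⁴ = v⁷, (uv⁶)¹⁵ = uv², (uv⁶)¹⁶ = v⁸, (uv⁶)¹⁷ = uv³, (uv⁶)¹⁸ = v⁹, (uv⁶)¹⁹ = uv⁴, (uv⁶)²⁰ = v¹⁰, (uv⁶)²¹ = uv⁵, (uv⁶)²² = e.
The smallest positive k with (uv⁶)ᵏ = e is 22, so |⟨uv⁶⟩| = 22.

Answer: 22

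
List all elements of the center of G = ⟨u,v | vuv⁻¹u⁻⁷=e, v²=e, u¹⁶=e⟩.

An element z ∈ Z(G) iff z commutes with every generator.
For example u⁸ is central: (u⁸)·u = u⁹ = u·(u⁸); (u⁸)·v = u⁸v = v·(u⁸).
Whereas u ∉ Z(G) since u·v = uv ≠ u⁷v = v·u.
Checking each of the 32 elements this way gives Z(G) = {e, u⁸}, of order 2.

Answer: {e, u⁸}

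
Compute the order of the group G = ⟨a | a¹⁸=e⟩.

G is generated by a single element, so G is cyclic. The relator gives a¹⁸ = e and no smaller power is forced to be e, so the 18 powers {a, e, a², a³, a⁴, a⁵, a⁶, a⁷, a⁸, a⁹, a¹², a¹³, a¹¹, a¹⁰, a¹⁴, a¹⁵, a¹⁶, a¹⁷} are distinct. Hence |G| = 18.

Answer: 18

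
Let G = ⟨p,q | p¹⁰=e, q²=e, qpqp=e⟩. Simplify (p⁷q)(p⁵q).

Compute (p⁷q) · (p⁵q) by multiplying left to right and reducing via the relations at each step:
  (p⁷q) · p⁵ = p²q
  (p²q) · q = p²

Answer: p²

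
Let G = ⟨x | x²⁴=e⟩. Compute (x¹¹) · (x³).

Compute (x¹¹) · (x³) by multiplying left to right and reducing via the relations at each step:
  (x¹¹) · x³ = x¹⁴

Answer: x¹⁴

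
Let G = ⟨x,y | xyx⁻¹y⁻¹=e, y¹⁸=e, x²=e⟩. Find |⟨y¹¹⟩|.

|⟨y¹¹⟩| equals the order of y¹¹. Compute successive powers until reaching e:
  (y¹¹)¹ = y¹¹, (y¹¹)² = y⁴, (y¹¹)³ = y¹⁵, (y¹¹)⁴ = y⁸, (y¹¹)⁵ = y, (y¹¹)⁶ = y¹², (y¹¹)⁷ = y⁵, (y¹¹)⁸ = y¹⁶, (y¹¹)⁹ = y⁹, (y¹¹)¹⁰ = y², (y¹¹)¹¹ = y¹³, (y¹¹)¹² = y⁶, (y¹¹)¹³ = y¹⁷, (y¹¹)¹⁴ = y¹⁰, (y¹¹)¹⁵ = y³, (y¹¹)¹⁶ = y¹⁴, (y¹¹)¹⁷ = y⁷, (y¹¹)¹⁸ = e.
The smallest positive k with (y¹¹)ᵏ = e is 18, so |⟨y¹¹⟩| = 18.

Answer: 18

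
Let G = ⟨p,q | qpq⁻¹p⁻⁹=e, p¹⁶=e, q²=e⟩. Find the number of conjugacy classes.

The conjugacy classes (representative and size) are:
  [e] (size 1), [p⁹] (size 2), [p²] (size 1), [p³] (size 2), [p⁴] (size 1), [p¹³] (size 2), [p⁶] (size 1), [p¹⁵] (size 2), [p⁸] (size 1), [p¹⁰] (size 1), [p¹²] (size 1), [p¹⁴] (size 1), [q] (size 2), [pq] (size 2), [p²q] (size 2), [p¹¹q] (size 2), [p⁴q] (size 2), [p¹³q] (size 2), [p¹⁴q] (size 2), [p¹⁵q] (size 2).
Class equation: 1 + 2 + 1 + 2 + 1 + 2 + 1 + 2 + 1 + 1 + 1 + 1 + 2 + 2 + 2 + 2 + 2 + 2 + 2 + 2 = 32 = |G|. So G has 20 conjugacy classes.

Answer: 20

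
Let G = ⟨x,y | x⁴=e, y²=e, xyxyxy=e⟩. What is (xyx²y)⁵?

Compute successive powers of (xyx²y), reducing at each step:
  (xyx²y)²: (xyx²y) · x = yx²y;   (yx²y) · y = yx²;   (yx²) · x² = y;   y · y = e
  (xyx²y)³: e · x = x;   x · y = xy;   (xy) · x² = xyx²;   (xyx²) · y = xyx²y
  (xyx²y)⁴: (xyx²y) · x = yx²y;   (yx²y) · y = yx²;   (yx²) · x² = y;   y · y = e
  (xyx²y)⁵: e · x = x;   x · y = xy;   (xy) · x² = xyx²;   (xyx²) · y = xyx²y

Answer: xyx²y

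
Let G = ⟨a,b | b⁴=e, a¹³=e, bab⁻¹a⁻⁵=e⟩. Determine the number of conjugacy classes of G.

The conjugacy classes (representative and size) are:
  [e] (size 1), [a] (size 4), [a²] (size 4), [a⁹] (size 4), [a¹²b] (size 13), [a⁴b²] (size 13), [a¹²b³] (size 13).
Class equation: 1 + 4 + 4 + 4 + 13 + 13 + 13 = 52 = |G|. So G has 7 conjugacy classes.

Answer: 7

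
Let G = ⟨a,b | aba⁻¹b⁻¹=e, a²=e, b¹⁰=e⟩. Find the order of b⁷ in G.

Compute successive powers until reaching e:
  (b⁷)¹ = b⁷, (b⁷)² = b⁴, (b⁷)³ = b, (b⁷)⁴ = b⁸, (b⁷)⁵ = b⁵, (b⁷)⁶ = b², (b⁷)⁷ = b⁹, (b⁷)⁸ = b⁶, (b⁷)⁹ = b³, (b⁷)¹⁰ = e.
The smallest positive k with (b⁷)ᵏ = e is 10.

Answer: 10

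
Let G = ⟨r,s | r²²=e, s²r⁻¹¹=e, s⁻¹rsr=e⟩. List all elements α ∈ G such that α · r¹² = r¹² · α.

⟨r¹²⟩ ⊆ C_G(r¹²) since powers of r¹² commute with r¹²; so |C_G(r¹²)| ≥ |⟨r¹²⟩| = 11.
By orbit–stabilizer, |C_G(r¹²)| = |G| / |conj. class of r¹²| = 44 / 2 = 22.
The 22 elements commuting with r¹² are {e, r, r², r³, r⁴, r⁵, r⁶, r⁷, r⁸, r⁹, r¹⁰, r¹¹, r¹², r¹³, r¹⁴, r¹⁵, r¹⁶, r¹⁷, r¹⁸, r¹⁹, r²⁰, r²¹}.

Answer: {e, r, r², r³, r⁴, r⁵, r⁶, r⁷, r⁸, r⁹, r¹⁰, r¹¹, r¹², r¹³, r¹⁴, r¹⁵, r¹⁶, r¹⁷, r¹⁸, r¹⁹, r²⁰, r²¹}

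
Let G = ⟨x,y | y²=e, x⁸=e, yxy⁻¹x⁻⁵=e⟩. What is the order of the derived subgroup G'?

G' = [G, G] is generated by all commutators. The generator-pair commutators are: [x, y] = x⁴.
The subgroup they normally generate is {e, x⁴}, of order 2.
Check: |G/G'| = 16/2 = 8 is the order of the abelianisation.

Answer: 2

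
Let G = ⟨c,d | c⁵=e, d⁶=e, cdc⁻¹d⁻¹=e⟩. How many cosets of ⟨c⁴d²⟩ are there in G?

First find ord(c⁴d²) by computing successive powers:
  (c⁴d²)¹ = c⁴d², (c⁴d²)² = c³d⁴, (c⁴d²)³ = c², (c⁴d²)⁴ = cd², (c⁴d²)⁵ = d⁴, (c⁴d²)⁶ = c⁴, (c⁴d²)⁷ = c³d², (c⁴d²)⁸ = c²d⁴, (c⁴d²)⁹ = c, (c⁴d²)¹⁰ = d², (c⁴d²)¹¹ = c⁴d⁴, (c⁴d²)¹² = c³, (c⁴d²)¹³ = c²d², (c⁴d²)¹⁴ = cd⁴, (c⁴d²)¹⁵ = e.
So |⟨c⁴d²⟩| = ord(c⁴d²) = 15. With |G| = 30, by Lagrange [G : ⟨c⁴d²⟩] = 30/15 = 2.

Answer: 2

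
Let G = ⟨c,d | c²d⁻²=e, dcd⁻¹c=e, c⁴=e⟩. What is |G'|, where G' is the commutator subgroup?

G' = [G, G] is generated by all commutators. The generator-pair commutators are: [c, d] = c².
The subgroup they normally generate is {e, c²}, of order 2.
Check: |G/G'| = 8/2 = 4 is the order of the abelianisation.

Answer: 2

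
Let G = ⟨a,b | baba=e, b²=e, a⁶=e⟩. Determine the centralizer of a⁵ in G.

⟨a⁵⟩ ⊆ C_G(a⁵) since powers of a⁵ commute with a⁵; so |C_G(a⁵)| ≥ |⟨a⁵⟩| = 6.
By orbit–stabilizer, |C_G(a⁵)| = |G| / |conj. class of a⁵| = 12 / 2 = 6.
The 6 elements commuting with a⁵ are {e, a, a², a³, a⁴, a⁵}.

Answer: {e, a, a², a³, a⁴, a⁵}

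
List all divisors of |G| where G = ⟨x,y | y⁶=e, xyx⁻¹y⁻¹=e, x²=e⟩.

|G| = 12 = 2² · 3. By Lagrange's theorem the order of any subgroup divides 12; the divisors of 12 are 1, 2, 3, 4, 6, 12.

Answer: 1, 2, 3, 4, 6, 12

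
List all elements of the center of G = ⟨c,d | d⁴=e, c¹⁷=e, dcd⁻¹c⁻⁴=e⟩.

An element z ∈ Z(G) iff z commutes with every generator.
For example e is central: e·c = c = c·e; e·d = d = d·e.
Whereas c ∉ Z(G) since c·d = cd ≠ c⁴d = d·c.
Checking each of the 68 elements this way gives Z(G) = {e}, of order 1.

Answer: {e}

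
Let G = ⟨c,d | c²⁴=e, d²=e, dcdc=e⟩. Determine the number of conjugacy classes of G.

The conjugacy classes (representative and size) are:
  [e] (size 1), [c²³] (size 2), [c²] (size 2), [c³] (size 2), [c²⁰] (size 2), [c¹⁹] (size 2), [c⁶] (size 2), [c⁷] (size 2), [c⁸] (size 2), [c⁹] (size 2), [c¹⁴] (size 2), [c¹¹] (size 2), [c¹²] (size 1), [c⁴d] (size 12), [c⁵d] (size 12).
Class equation: 1 + 2 + 2 + 2 + 2 + 2 + 2 + 2 + 2 + 2 + 2 + 2 + 1 + 12 + 12 = 48 = |G|. So G has 15 conjugacy classes.

Answer: 15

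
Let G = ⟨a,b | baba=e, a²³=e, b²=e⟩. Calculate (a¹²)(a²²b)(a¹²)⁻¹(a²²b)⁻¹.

[(a¹²), (a²²b)] = (a¹²)·(a²²b)·(a¹²)⁻¹·(a²²b)⁻¹.
  (a¹²) · (a²²b) = a¹¹b
  (a¹¹b) · (a¹¹) = b
  b · (a²²b) = a

Answer: a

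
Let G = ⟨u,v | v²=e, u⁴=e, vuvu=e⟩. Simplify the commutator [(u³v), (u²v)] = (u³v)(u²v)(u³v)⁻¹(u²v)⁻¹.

[(u³v), (u²v)] = (u³v)·(u²v)·(u³v)⁻¹·(u²v)⁻¹.
  (u³v) · (u²v) = u
  u · (u³v) = v
  v · (u²v) = u²

Answer: u²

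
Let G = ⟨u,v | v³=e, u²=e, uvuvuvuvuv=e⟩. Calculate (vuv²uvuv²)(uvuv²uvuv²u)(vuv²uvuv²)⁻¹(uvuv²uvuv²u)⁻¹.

[(vuv²uvuv²), (uvuv²uvuv²u)] = (vuv²uvuv²)·(uvuv²uvuv²u)·(vuv²uvuv²)⁻¹·(uvuv²uvuv²u)⁻¹.
  (vuv²uvuv²) · (uvuv²uvuv²u) = uvuv²
  (uvuv²) · (vuv²uvuv²) = vuv²
  (vuv²) · (uvuv²uvuv²u) = uvuv²uvuv²

Answer: uvuv²uvuv²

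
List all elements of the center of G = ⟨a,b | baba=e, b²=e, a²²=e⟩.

An element z ∈ Z(G) iff z commutes with every generator.
For example a¹¹ is central: (a¹¹)·a = a¹² = a·(a¹¹); (a¹¹)·b = a¹¹b = b·(a¹¹).
Whereas a ∉ Z(G) since a·b = ab ≠ a²¹b = b·a.
Checking each of the 44 elements this way gives Z(G) = {e, a¹¹}, of order 2.

Answer: {e, a¹¹}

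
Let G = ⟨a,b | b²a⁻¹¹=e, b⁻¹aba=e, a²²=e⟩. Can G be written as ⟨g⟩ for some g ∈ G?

Every cyclic group is abelian. But a·b = ab while b·a = a¹⁰b⁻¹, so a·b ≠ b·a and G is not abelian. Hence G is not cyclic.

Answer: No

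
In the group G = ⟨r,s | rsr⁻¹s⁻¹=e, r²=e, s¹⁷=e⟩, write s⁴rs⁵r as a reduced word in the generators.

Multiply left to right, reducing at each step:
  (s⁴) · r = rs⁴
  (rs⁴) · s⁵ = rs⁹
  (rs⁹) · r = s⁹

Answer: s⁹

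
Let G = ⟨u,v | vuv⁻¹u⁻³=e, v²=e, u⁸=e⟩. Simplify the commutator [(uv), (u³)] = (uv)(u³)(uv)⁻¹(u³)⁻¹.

[(uv), (u³)] = (uv)·(u³)·(uv)⁻¹·(u³)⁻¹.
  (uv) · (u³) = u²v
  (u²v) · (u⁵v) = u
  u · (u⁵) = u⁶

Answer: u⁶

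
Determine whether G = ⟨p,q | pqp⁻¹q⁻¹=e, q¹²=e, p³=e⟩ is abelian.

Each pair of generators commutes: p·q = pq = q·p. Since the generators pairwise commute, every element of G commutes with every other, so G is abelian.

Answer: Yes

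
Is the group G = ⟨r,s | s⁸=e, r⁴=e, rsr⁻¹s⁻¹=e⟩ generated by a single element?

|G| = 32, but the maximum element order in G is 8 < 32. No single element generates all of G, so G is not cyclic.

Answer: No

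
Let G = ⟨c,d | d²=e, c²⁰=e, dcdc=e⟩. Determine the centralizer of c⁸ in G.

⟨c⁸⟩ ⊆ C_G(c⁸) since powers of c⁸ commute with c⁸; so |C_G(c⁸)| ≥ |⟨c⁸⟩| = 5.
By orbit–stabilizer, |C_G(c⁸)| = |G| / |conj. class of c⁸| = 40 / 2 = 20.
The 20 elements commuting with c⁸ are {e, c, c², c³, c⁴, c⁵, c⁶, c⁷, c⁸, c⁹, c¹⁰, c¹¹, c¹², c¹³, c¹⁴, c¹⁵, c¹⁶, c¹⁷, c¹⁸, c¹⁹}.

Answer: {e, c, c², c³, c⁴, c⁵, c⁶, c⁷, c⁸, c⁹, c¹⁰, c¹¹, c¹², c¹³, c¹⁴, c¹⁵, c¹⁶, c¹⁷, c¹⁸, c¹⁹}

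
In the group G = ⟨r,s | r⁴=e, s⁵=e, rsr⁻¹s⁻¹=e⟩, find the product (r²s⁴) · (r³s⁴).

Compute (r²s⁴) · (r³s⁴) by multiplying left to right and reducing via the relations at each step:
  (r²s⁴) · r³ = rs⁴
  (rs⁴) · s⁴ = rs³

Answer: rs³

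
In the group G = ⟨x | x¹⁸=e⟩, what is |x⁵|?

Compute successive powers until reaching e:
  (x⁵)¹ = x⁵, (x⁵)² = x¹⁰, (x⁵)³ = x¹⁵, (x⁵)⁴ = x², (x⁵)⁵ = x⁷, (x⁵)⁶ = x¹², (x⁵)⁷ = x¹⁷, (x⁵)⁸ = x⁴, (x⁵)⁹ = x⁹, (x⁵)¹⁰ = x¹⁴, (x⁵)¹¹ = x, (x⁵)¹² = x⁶, (x⁵)¹³ = x¹¹, (x⁵)¹⁴ = x¹⁶, (x⁵)¹⁵ = x³, (x⁵)¹⁶ = x⁸, (x⁵)¹⁷ = x¹³, (x⁵)¹⁸ = e.
The smallest positive k with (x⁵)ᵏ = e is 18.

Answer: 18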